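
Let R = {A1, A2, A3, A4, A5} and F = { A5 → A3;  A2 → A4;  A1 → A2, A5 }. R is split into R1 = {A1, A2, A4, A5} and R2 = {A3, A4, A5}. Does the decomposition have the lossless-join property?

Yes

Common attributes: R1 ∩ R2 = {A4, A5}.
Closure of {A4, A5}: A5 → A3 applies, adding A3. So (A4, A5)⁺ = {A3, A4, A5}.
This closure contains every attribute of R2, so R1 ∩ R2 → R2. The join is lossless.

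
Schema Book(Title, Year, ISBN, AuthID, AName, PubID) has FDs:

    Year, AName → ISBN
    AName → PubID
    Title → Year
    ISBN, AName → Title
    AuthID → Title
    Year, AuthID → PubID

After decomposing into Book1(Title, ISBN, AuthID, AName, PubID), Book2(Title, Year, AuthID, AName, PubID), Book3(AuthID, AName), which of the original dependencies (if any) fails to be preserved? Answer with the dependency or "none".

none

Year, AName → ISBN: restricted closure across fragments reaches ISBN.
AName → PubID lies within Book1.
Title → Year lies within Book2.
ISBN, AName → Title lies within Book1.
AuthID → Title lies within Book1.
Year, AuthID → PubID lies within Book2.
Every dependency is enforceable on the fragments, so the decomposition is dependency-preserving.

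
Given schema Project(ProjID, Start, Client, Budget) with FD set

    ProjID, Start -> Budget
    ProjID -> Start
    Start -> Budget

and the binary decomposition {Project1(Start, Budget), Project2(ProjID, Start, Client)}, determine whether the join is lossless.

Yes

Common attributes: Project1 ∩ Project2 = {Start}.
Closure of {Start}: Start → Budget applies, adding Budget. So (Start)⁺ = {Start, Budget}.
This closure contains every attribute of Project1, so Project1 ∩ Project2 → Project1. The join is lossless.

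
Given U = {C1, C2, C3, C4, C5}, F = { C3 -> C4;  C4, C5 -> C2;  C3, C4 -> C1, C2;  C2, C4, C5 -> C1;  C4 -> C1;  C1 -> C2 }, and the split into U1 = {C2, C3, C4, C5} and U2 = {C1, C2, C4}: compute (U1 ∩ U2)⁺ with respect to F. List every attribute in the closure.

C1, C2, C4

U1 ∩ U2 = {C2, C4}.
C4 → C1 applies, adding C1
Closure: {C1, C2, C4}.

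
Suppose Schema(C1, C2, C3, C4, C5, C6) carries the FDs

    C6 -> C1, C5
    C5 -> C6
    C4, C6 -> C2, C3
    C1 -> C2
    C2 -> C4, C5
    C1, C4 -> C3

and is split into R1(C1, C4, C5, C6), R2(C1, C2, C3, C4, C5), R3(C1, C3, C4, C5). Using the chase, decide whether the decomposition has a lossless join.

Yes

Chase test. Columns are C1, C2, C3, C4, C5, C6; row i has aⱼ where attribute j ∈ Ri, else bᵢⱼ.
Initial tableau (one row per fragment):
  row 1: a1 b12 b13 a4 a5 a6
  row 2: a1 a2 a3 a4 a5 b26
  row 3: a1 b32 a3 a4 a5 b36
Rows 1 and 2 agree on C5; apply C5→C6 and equate their C6 entries.
Rows 1 and 3 agree on C5; apply C5→C6 and equate their C6 entries.
Rows 1 and 2 agree on C4, C6; apply C4, C6→C2, C3 and equate their C2, C3 entries.
Rows 1 and 3 agree on C4, C6; apply C4, C6→C2, C3 and equate their C2, C3 entries.
Row 1 is now all distinguished symbols — the join is lossless.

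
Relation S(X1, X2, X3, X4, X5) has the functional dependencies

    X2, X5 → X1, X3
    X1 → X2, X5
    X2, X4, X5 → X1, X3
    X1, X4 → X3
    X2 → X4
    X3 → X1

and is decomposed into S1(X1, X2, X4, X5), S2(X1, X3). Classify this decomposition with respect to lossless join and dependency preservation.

Lossless test: (X1)⁺ = {X1, X2, X3, X4, X5}, which contains all of one fragment — lossless.
Dependency preservation: X2, X5 → X1, X3; X2, X4, X5 → X1, X3; X1, X4 → X3 are not contained in any single fragment, but the restricted closure of each left-hand side across the fragments still reaches the right-hand side; the remaining FDs each lie inside some fragment. All dependencies are preserved.

lossless and dependency-preserving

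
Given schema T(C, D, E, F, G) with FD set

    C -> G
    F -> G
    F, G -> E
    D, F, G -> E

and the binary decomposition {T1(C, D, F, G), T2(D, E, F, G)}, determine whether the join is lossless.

Common attributes: T1 ∩ T2 = {D, F, G}.
Closure of {D, F, G}: F, G → E applies, adding E. So (D, F, G)⁺ = {D, E, F, G}.
This closure contains every attribute of T2, so T1 ∩ T2 → T2. The join is lossless.

Yes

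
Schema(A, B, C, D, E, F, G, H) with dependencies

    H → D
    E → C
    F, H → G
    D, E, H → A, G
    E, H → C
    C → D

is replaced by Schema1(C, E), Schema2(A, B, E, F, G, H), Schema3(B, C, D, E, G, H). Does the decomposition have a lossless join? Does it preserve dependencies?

lossless and dependency-preserving

Lossless test (chase): Rows 2 and 3 agree on H; apply H→D and equate their D entries. Rows 1 and 2 agree on E; apply E→C and equate their C entries. Rows 2 and 3 agree on D, E, H; apply D, E, H→A, G and equate their A, G entries. Rows 1 and 2 agree on C; apply C→D and equate their D entries. Row 2 is now all distinguished symbols — the join is lossless.
Dependency preservation: D, E, H → A, G is not contained in any single fragment, but the restricted closure of its left-hand side across the fragments still reaches the right-hand side; the remaining FDs each lie inside some fragment. All dependencies are preserved.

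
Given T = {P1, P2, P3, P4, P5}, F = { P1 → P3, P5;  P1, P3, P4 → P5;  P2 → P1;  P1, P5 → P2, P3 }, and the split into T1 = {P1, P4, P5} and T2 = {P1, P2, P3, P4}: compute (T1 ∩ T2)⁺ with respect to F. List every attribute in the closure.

P1, P2, P3, P4, P5

T1 ∩ T2 = {P1, P4}.
P1 → P3, P5 applies, adding P3, P5
P1, P5 → P2, P3 applies, adding P2
Closure: {P1, P2, P3, P4, P5}.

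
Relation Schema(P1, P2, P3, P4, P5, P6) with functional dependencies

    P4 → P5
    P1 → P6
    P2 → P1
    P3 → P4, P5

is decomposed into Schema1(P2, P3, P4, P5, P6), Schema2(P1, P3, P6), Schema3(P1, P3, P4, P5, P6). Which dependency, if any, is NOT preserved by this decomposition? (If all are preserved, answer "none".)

P2 → P1

Check P2 → P1: no single fragment contains all of {P1, P2}, and the restricted closure of {P2} across the fragments never reaches {P1}.
P4 → P5 is preserved.
P1 → P6 is preserved.
P3 → P4, P5 is preserved.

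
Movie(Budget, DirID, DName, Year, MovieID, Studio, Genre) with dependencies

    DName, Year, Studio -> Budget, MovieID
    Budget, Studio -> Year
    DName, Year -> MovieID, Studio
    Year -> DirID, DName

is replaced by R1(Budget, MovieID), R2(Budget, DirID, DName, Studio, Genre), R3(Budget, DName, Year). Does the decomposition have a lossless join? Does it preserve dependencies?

lossy and not dependency-preserving

Lossless test (chase): applying each FD to every pair of rows produces no changes in the tableau, so no row becomes fully distinguished — the join is lossy.
Dependency preservation: the restricted closure of {DName, Year, Studio} across the fragments never reaches {Budget, MovieID}, so DName, Year, Studio → Budget, MovieID cannot be enforced without a join — not preserved.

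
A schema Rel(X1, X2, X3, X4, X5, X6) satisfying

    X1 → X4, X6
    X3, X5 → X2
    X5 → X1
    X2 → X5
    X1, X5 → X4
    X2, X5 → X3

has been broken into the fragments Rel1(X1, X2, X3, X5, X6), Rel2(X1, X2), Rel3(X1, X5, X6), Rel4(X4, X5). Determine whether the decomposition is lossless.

Yes

Chase test. Columns are X1, X2, X3, X4, X5, X6; row i has aⱼ where attribute j ∈ Reli, else bᵢⱼ.
Initial tableau (one row per fragment):
  row 1: a1 a2 a3 b14 a5 a6
  row 2: a1 a2 b23 b24 b25 b26
  row 3: a1 b32 b33 b34 a5 a6
  row 4: b41 b42 b43 a4 a5 b46
Rows 1 and 2 agree on X1; apply X1→X4, X6 and equate their X4, X6 entries.
Rows 1 and 3 agree on X1; apply X1→X4, X6 and equate their X4, X6 entries.
Rows 1 and 4 agree on X5; apply X5→X1 and equate their X1 entries.
Rows 1 and 2 agree on X2; apply X2→X5 and equate their X5 entries.
Rows 1 and 4 agree on X1, X5; apply X1, X5→X4 and equate their X4 entries.
Rows 1 and 2 agree on X2, X5; apply X2, X5→X3 and equate their X3 entries.
Rows 1 and 4 agree on X1; apply X1→X4, X6 and equate their X4, X6 entries.
Row 1 is now all distinguished symbols — the join is lossless.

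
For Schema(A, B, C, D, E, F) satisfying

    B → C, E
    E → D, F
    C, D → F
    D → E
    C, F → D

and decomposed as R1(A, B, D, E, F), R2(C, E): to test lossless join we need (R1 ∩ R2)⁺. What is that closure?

D, E, F

R1 ∩ R2 = {E}.
E → D, F applies, adding D, F
Closure: {D, E, F}.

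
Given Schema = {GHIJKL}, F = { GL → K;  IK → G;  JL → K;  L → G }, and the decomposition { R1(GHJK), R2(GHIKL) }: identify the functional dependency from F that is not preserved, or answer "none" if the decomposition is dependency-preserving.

GL → K lies within R2.
IK → G lies within R2.
JL → K: restricted closure across fragments reaches K.
L → G lies within R2.
Every dependency is enforceable on the fragments, so the decomposition is dependency-preserving.

none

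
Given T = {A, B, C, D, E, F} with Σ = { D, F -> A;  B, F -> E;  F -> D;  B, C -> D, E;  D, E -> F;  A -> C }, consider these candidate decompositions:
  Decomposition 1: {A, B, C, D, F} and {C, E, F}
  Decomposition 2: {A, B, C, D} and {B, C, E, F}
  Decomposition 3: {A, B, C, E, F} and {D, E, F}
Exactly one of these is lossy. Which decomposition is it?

Decomposition 1

Decomposition 1: common = {C, F}, closure = {A, C, D, F} → lossy.
Decomposition 2: common = {B, C}, closure = {A, B, C, D, E, F} → lossless.
Decomposition 3: common = {E, F}, closure = {A, C, D, E, F} → lossless.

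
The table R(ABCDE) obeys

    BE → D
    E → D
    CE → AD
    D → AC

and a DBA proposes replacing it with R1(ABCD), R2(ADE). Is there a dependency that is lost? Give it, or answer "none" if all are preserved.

BE → D: restricted closure across fragments reaches D.
E → D lies within R2.
CE → AD: restricted closure across fragments reaches AD.
D → AC lies within R1.
Every dependency is enforceable on the fragments, so the decomposition is dependency-preserving.

none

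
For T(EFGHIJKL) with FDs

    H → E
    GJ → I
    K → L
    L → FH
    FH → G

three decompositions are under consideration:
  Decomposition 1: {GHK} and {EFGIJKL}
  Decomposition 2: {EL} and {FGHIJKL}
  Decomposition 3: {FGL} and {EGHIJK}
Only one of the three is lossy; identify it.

Decomposition 1: common = {GK}, closure = {EFGHKL} → lossless.
Decomposition 2: common = {L}, closure = {EFGHL} → lossless.
Decomposition 3: common = {G}, closure = {G} → lossy.

Decomposition 3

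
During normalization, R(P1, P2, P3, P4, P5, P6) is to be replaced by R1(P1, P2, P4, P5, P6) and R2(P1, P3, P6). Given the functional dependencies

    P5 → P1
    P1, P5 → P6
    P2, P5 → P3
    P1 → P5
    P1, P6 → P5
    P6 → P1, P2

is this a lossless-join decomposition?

Common attributes: R1 ∩ R2 = {P1, P6}.
Closure of {P1, P6}: P1 → P5 applies, adding P5; P6 → P1, P2 applies, adding P2; P2, P5 → P3 applies, adding P3. So (P1, P6)⁺ = {P1, P2, P3, P5, P6}.
This closure contains every attribute of R2, so R1 ∩ R2 → R2. The join is lossless.

Yes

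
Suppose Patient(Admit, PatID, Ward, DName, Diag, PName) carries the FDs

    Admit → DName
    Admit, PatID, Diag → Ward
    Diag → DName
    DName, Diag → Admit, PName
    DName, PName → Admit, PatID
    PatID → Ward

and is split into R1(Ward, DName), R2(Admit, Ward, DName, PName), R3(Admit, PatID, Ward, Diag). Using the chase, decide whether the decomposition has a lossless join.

No

Chase test. Columns are Admit, PatID, Ward, DName, Diag, PName; row i has aⱼ where attribute j ∈ Ri, else bᵢⱼ.
Initial tableau (one row per fragment):
  row 1: b11 b12 a3 a4 b15 b16
  row 2: a1 b22 a3 a4 b25 a6
  row 3: a1 a2 a3 b34 a5 b36
Rows 2 and 3 agree on Admit; apply Admit→DName and equate their DName entries.
No row becomes fully distinguished — the join is lossy.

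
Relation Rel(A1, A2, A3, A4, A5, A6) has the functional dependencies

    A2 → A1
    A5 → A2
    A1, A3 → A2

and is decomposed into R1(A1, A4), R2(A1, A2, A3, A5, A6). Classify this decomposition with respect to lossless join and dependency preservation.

Lossless test: (A1)⁺ = {A1}, which is a superkey of neither fragment — lossy.
Dependency preservation: every FD's attributes lie within a single fragment, so each can be enforced locally — preserved.

lossy but dependency-preserving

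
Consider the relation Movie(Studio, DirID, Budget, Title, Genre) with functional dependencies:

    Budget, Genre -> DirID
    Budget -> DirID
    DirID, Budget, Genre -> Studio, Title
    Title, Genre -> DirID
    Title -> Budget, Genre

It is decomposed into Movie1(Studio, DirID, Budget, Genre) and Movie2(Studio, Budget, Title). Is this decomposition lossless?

No

Common attributes: Movie1 ∩ Movie2 = {Studio, Budget}.
Closure of {Studio, Budget}: Budget → DirID applies, adding DirID. So (Studio, Budget)⁺ = {Studio, DirID, Budget}.
The closure contains neither all of Movie1 = {Studio, DirID, Budget, Genre} nor all of Movie2 = {Studio, Budget, Title}, so the common attributes are not a superkey of either fragment. The join is lossy.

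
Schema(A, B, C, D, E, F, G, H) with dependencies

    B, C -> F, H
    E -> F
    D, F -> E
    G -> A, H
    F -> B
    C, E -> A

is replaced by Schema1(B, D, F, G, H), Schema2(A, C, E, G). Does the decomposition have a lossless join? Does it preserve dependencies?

Lossless test: (G)⁺ = {A, G, H}, which is a superkey of neither fragment — lossy.
Dependency preservation: the restricted closure of {B, C} across the fragments never reaches {F, H}, so B, C → F, H cannot be enforced without a join — not preserved.

lossy and not dependency-preserving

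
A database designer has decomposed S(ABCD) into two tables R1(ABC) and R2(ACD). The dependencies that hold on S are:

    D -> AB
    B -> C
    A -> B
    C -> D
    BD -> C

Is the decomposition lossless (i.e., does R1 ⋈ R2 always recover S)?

Common attributes: R1 ∩ R2 = {AC}.
Closure of {AC}: A → B applies, adding B; C → D applies, adding D. So (AC)⁺ = {ABCD}.
This closure contains every attribute of R1, so R1 ∩ R2 → R1. The join is lossless.

Yes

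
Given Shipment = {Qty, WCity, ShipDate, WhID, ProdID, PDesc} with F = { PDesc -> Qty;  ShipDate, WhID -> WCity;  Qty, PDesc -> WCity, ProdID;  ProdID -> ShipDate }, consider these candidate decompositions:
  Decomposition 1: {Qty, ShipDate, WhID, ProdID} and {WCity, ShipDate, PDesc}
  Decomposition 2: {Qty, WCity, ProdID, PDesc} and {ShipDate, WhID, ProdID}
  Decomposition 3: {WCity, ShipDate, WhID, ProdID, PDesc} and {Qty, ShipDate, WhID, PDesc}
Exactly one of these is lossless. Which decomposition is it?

Decomposition 3

Decomposition 1: common = {ShipDate}, closure = {ShipDate} → lossy.
Decomposition 2: common = {ProdID}, closure = {ShipDate, ProdID} → lossy.
Decomposition 3: common = {ShipDate, WhID, PDesc}, closure = {Qty, WCity, ShipDate, WhID, ProdID, PDesc} → lossless.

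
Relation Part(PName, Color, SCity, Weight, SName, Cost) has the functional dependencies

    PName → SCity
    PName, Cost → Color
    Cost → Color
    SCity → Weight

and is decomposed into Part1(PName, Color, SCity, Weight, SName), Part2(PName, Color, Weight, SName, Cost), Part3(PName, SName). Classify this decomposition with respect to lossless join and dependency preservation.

lossless and dependency-preserving

Lossless test (chase): Rows 1 and 2 agree on PName; apply PName→SCity and equate their SCity entries. Rows 1 and 3 agree on PName; apply PName→SCity and equate their SCity entries. Rows 1 and 3 agree on SCity; apply SCity→Weight and equate their Weight entries. Row 2 is now all distinguished symbols — the join is lossless.
Dependency preservation: every FD's attributes lie within a single fragment, so each can be enforced locally — preserved.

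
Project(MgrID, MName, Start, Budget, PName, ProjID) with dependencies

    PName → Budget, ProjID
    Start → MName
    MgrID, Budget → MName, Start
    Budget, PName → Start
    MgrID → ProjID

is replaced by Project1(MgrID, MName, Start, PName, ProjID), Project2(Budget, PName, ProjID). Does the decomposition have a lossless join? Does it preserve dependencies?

lossless but not dependency-preserving

Lossless test: (PName, ProjID)⁺ = {MName, Start, Budget, PName, ProjID}, which contains all of one fragment — lossless.
Dependency preservation: the restricted closure of {MgrID, Budget} across the fragments never reaches {MName, Start}, so MgrID, Budget → MName, Start cannot be enforced without a join — not preserved.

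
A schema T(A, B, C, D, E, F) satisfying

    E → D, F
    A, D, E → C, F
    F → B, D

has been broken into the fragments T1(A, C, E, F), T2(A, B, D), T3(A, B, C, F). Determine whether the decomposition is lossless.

No

Chase test. Columns are A, B, C, D, E, F; row i has aⱼ where attribute j ∈ Ti, else bᵢⱼ.
Initial tableau (one row per fragment):
  row 1: a1 b12 a3 b14 a5 a6
  row 2: a1 a2 b23 a4 b25 b26
  row 3: a1 a2 a3 b34 b35 a6
Rows 1 and 3 agree on F; apply F→B, D and equate their B, D entries.
No row becomes fully distinguished — the join is lossy.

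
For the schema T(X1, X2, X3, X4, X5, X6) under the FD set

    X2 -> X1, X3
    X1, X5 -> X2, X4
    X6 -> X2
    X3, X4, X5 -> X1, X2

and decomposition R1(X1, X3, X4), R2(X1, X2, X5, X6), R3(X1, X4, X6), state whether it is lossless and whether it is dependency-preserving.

Lossless test (chase): Rows 2 and 3 agree on X6; apply X6→X2 and equate their X2 entries. Rows 2 and 3 agree on X2; apply X2→X1, X3 and equate their X1, X3 entries. No row becomes fully distinguished — the join is lossy.
Dependency preservation: the restricted closure of {X2} across the fragments never reaches {X1, X3}, so X2 → X1, X3 cannot be enforced without a join — not preserved.

lossy and not dependency-preserving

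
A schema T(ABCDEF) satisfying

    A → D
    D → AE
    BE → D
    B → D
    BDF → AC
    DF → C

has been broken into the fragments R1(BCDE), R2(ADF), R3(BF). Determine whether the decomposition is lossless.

No

Chase test. Columns are ABCDEF; row i has aⱼ where attribute j ∈ Ri, else bᵢⱼ.
Initial tableau (one row per fragment):
  row 1: b11 a2 a3 a4 a5 b16
  row 2: a1 b22 b23 a4 b25 a6
  row 3: b31 a2 b33 b34 b35 a6
Rows 1 and 2 agree on D; apply D→AE and equate their AE entries.
Rows 1 and 3 agree on B; apply B→D and equate their D entries.
Rows 2 and 3 agree on DF; apply DF→C and equate their C entries.
Rows 1 and 3 agree on D; apply D→AE and equate their AE entries.
No row becomes fully distinguished — the join is lossy.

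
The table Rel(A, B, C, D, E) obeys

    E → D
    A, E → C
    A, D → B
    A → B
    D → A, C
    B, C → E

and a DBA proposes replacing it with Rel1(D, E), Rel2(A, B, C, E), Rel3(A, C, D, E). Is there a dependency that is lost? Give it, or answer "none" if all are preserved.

none

E → D lies within Rel1.
A, E → C lies within Rel2.
A, D → B: restricted closure across fragments reaches B.
A → B lies within Rel2.
D → A, C lies within Rel3.
B, C → E lies within Rel2.
Every dependency is enforceable on the fragments, so the decomposition is dependency-preserving.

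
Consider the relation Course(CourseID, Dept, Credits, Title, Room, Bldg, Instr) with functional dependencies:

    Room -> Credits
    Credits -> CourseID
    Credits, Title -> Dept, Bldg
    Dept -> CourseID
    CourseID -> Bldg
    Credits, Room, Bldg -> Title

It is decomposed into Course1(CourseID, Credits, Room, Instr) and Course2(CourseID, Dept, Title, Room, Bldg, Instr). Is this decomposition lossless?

Yes

Common attributes: Course1 ∩ Course2 = {CourseID, Room, Instr}.
Closure of {CourseID, Room, Instr}: Room → Credits applies, adding Credits; CourseID → Bldg applies, adding Bldg; Credits, Room, Bldg → Title applies, adding Title; Credits, Title → Dept, Bldg applies, adding Dept. So (CourseID, Room, Instr)⁺ = {CourseID, Dept, Credits, Title, Room, Bldg, Instr}.
This closure contains every attribute of Course1, so Course1 ∩ Course2 → Course1. The join is lossless.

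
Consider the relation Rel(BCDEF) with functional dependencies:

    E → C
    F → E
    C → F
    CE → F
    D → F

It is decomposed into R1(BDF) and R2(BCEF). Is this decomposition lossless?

Yes

Common attributes: R1 ∩ R2 = {BF}.
Closure of {BF}: F → E applies, adding E; E → C applies, adding C. So (BF)⁺ = {BCEF}.
This closure contains every attribute of R2, so R1 ∩ R2 → R2. The join is lossless.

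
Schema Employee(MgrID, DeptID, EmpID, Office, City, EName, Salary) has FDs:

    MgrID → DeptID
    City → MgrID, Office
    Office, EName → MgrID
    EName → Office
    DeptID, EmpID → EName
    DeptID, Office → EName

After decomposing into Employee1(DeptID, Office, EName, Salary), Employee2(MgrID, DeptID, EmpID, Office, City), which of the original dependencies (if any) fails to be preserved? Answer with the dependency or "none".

MgrID → DeptID lies within Employee2.
City → MgrID, Office lies within Employee2.
Office, EName → MgrID: restricted closure across fragments reaches MgrID.
EName → Office lies within Employee1.
DeptID, EmpID → EName: restricted closure across fragments reaches EName.
DeptID, Office → EName lies within Employee1.
Every dependency is enforceable on the fragments, so the decomposition is dependency-preserving.

none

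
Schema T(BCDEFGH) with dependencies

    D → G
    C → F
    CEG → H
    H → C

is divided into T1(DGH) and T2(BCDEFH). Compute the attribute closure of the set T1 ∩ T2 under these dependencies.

CDFGH

T1 ∩ T2 = {DH}.
D → G applies, adding G
H → C applies, adding C
C → F applies, adding F
Closure: {CDFGH}.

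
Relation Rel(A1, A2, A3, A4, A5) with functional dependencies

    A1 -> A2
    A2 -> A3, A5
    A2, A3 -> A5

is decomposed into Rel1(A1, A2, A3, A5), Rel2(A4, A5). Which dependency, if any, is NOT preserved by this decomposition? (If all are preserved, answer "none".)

none

A1 → A2 lies within Rel1.
A2 → A3, A5 lies within Rel1.
A2, A3 → A5 lies within Rel1.
Every dependency is enforceable on the fragments, so the decomposition is dependency-preserving.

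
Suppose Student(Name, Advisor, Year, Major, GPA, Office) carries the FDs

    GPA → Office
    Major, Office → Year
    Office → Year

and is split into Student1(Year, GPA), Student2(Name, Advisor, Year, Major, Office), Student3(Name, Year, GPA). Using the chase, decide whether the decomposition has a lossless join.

No

Chase test. Columns are Name, Advisor, Year, Major, GPA, Office; row i has aⱼ where attribute j ∈ Studenti, else bᵢⱼ.
Initial tableau (one row per fragment):
  row 1: b11 b12 a3 b14 a5 b16
  row 2: a1 a2 a3 a4 b25 a6
  row 3: a1 b32 a3 b34 a5 b36
Rows 1 and 3 agree on GPA; apply GPA→Office and equate their Office entries.
No row becomes fully distinguished — the join is lossy.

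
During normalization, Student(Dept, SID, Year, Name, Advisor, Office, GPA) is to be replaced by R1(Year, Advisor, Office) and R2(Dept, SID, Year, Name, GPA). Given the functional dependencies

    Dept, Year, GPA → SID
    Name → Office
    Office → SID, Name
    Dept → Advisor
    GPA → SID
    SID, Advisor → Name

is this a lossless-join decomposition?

Common attributes: R1 ∩ R2 = {Year}.
No dependency enlarges {Year}, so (Year)⁺ = {Year}.
The closure contains neither all of R1 = {Year, Advisor, Office} nor all of R2 = {Dept, SID, Year, Name, GPA}, so the common attributes are not a superkey of either fragment. The join is lossy.

No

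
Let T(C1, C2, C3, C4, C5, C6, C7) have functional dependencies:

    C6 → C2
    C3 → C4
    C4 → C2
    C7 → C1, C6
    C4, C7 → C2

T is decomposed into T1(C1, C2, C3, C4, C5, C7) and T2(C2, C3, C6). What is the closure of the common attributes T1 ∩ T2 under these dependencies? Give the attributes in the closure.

T1 ∩ T2 = {C2, C3}.
C3 → C4 applies, adding C4
Closure: {C2, C3, C4}.

C2, C3, C4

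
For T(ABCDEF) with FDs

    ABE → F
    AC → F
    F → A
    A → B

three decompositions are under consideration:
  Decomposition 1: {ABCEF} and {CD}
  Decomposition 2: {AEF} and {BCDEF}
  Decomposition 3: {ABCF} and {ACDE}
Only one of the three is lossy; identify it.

Decomposition 1: common = {C}, closure = {C} → lossy.
Decomposition 2: common = {EF}, closure = {ABEF} → lossless.
Decomposition 3: common = {AC}, closure = {ABCF} → lossless.

Decomposition 1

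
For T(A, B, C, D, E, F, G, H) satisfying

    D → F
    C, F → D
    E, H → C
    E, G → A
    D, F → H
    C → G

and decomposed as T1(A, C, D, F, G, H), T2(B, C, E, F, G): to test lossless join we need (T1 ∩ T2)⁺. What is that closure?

T1 ∩ T2 = {C, F, G}.
C, F → D applies, adding D
D, F → H applies, adding H
Closure: {C, D, F, G, H}.

C, D, F, G, H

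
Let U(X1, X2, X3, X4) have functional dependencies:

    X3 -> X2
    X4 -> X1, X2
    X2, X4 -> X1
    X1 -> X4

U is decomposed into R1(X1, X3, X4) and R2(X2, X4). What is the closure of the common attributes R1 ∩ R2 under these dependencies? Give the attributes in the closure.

X1, X2, X4

R1 ∩ R2 = {X4}.
X4 → X1, X2 applies, adding X1, X2
Closure: {X1, X2, X4}.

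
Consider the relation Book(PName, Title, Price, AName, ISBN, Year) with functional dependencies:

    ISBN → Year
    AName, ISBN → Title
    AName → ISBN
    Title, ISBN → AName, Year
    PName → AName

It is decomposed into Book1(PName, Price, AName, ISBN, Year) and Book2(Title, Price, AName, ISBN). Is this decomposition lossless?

Yes

Common attributes: Book1 ∩ Book2 = {Price, AName, ISBN}.
Closure of {Price, AName, ISBN}: ISBN → Year applies, adding Year; AName, ISBN → Title applies, adding Title. So (Price, AName, ISBN)⁺ = {Title, Price, AName, ISBN, Year}.
This closure contains every attribute of Book2, so Book1 ∩ Book2 → Book2. The join is lossless.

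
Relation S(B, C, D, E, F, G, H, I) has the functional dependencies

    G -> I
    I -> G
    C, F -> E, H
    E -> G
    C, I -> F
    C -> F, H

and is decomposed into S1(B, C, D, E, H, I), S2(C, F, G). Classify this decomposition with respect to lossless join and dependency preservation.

Lossless test: (C)⁺ = {C, E, F, G, H, I}, which contains all of one fragment — lossless.
Dependency preservation: the restricted closure of {G} across the fragments never reaches {I}, so G → I cannot be enforced without a join — not preserved.

lossless but not dependency-preserving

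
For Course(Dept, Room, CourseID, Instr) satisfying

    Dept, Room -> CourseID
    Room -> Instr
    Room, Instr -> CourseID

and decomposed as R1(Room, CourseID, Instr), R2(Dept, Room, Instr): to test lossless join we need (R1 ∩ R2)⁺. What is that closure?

Room, CourseID, Instr

R1 ∩ R2 = {Room, Instr}.
Room, Instr → CourseID applies, adding CourseID
Closure: {Room, CourseID, Instr}.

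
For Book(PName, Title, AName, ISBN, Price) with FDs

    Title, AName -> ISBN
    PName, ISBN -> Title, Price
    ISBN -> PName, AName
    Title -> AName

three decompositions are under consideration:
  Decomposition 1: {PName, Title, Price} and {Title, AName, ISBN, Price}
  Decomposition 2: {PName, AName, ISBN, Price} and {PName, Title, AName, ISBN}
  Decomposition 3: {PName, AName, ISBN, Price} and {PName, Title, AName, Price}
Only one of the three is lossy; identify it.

Decomposition 3

Decomposition 1: common = {Title, Price}, closure = {PName, Title, AName, ISBN, Price} → lossless.
Decomposition 2: common = {PName, AName, ISBN}, closure = {PName, Title, AName, ISBN, Price} → lossless.
Decomposition 3: common = {PName, AName, Price}, closure = {PName, AName, Price} → lossy.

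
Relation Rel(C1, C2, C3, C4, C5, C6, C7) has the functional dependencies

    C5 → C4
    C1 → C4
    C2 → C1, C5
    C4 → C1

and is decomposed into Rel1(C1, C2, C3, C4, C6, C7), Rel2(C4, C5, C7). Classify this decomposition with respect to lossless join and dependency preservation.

lossy and not dependency-preserving

Lossless test: (C4, C7)⁺ = {C1, C4, C7}, which is a superkey of neither fragment — lossy.
Dependency preservation: the restricted closure of {C2} across the fragments never reaches {C1, C5}, so C2 → C1, C5 cannot be enforced without a join — not preserved.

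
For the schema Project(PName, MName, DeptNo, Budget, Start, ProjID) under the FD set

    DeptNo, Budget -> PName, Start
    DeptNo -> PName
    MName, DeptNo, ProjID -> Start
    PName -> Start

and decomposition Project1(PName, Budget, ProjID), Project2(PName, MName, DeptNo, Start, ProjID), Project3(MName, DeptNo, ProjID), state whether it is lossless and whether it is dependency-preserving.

lossy but dependency-preserving

Lossless test (chase): Rows 2 and 3 agree on DeptNo; apply DeptNo→PName and equate their PName entries. Rows 2 and 3 agree on MName, DeptNo, ProjID; apply MName, DeptNo, ProjID→Start and equate their Start entries. Rows 1 and 2 agree on PName; apply PName→Start and equate their Start entries. No row becomes fully distinguished — the join is lossy.
Dependency preservation: DeptNo, Budget → PName, Start is not contained in any single fragment, but the restricted closure of its left-hand side across the fragments still reaches the right-hand side; the remaining FDs each lie inside some fragment. All dependencies are preserved.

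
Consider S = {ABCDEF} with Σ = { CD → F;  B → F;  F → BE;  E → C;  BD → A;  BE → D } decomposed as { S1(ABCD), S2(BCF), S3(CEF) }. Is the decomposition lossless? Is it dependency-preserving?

Lossless test (chase): Rows 1 and 2 agree on B; apply B→F and equate their F entries. Rows 1 and 2 agree on F; apply F→BE and equate their BE entries. Rows 1 and 3 agree on F; apply F→BE and equate their BE entries. Rows 1 and 2 agree on BE; apply BE→D and equate their D entries. Rows 1 and 3 agree on BE; apply BE→D and equate their D entries. Rows 1 and 2 agree on BD; apply BD→A and equate their A entries. Rows 1 and 3 agree on BD; apply BD→A and equate their A entries. Row 1 is now all distinguished symbols — the join is lossless.
Dependency preservation: CD → F; F → BE; BE → D are not contained in any single fragment, but the restricted closure of each left-hand side across the fragments still reaches the right-hand side; the remaining FDs each lie inside some fragment. All dependencies are preserved.

lossless and dependency-preserving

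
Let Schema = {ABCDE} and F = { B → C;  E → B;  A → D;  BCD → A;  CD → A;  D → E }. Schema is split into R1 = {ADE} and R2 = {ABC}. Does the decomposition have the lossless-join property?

Yes

Common attributes: R1 ∩ R2 = {A}.
Closure of {A}: A → D applies, adding D; D → E applies, adding E; E → B applies, adding B; B → C applies, adding C. So (A)⁺ = {ABCDE}.
This closure contains every attribute of R1, so R1 ∩ R2 → R1. The join is lossless.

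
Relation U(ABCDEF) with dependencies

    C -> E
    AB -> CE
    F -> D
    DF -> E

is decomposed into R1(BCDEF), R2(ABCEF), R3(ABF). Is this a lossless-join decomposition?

Yes

Chase test. Columns are ABCDEF; row i has aⱼ where attribute j ∈ Ri, else bᵢⱼ.
Initial tableau (one row per fragment):
  row 1: b11 a2 a3 a4 a5 a6
  row 2: a1 a2 a3 b24 a5 a6
  row 3: a1 a2 b33 b34 b35 a6
Rows 2 and 3 agree on AB; apply AB→CE and equate their CE entries.
Rows 1 and 2 agree on F; apply F→D and equate their D entries.
Rows 1 and 3 agree on F; apply F→D and equate their D entries.
Row 2 is now all distinguished symbols — the join is lossless.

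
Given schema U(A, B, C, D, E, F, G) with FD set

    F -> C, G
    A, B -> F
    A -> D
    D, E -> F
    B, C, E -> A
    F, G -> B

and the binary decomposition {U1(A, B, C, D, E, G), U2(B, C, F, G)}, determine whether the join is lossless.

No

Common attributes: U1 ∩ U2 = {B, C, G}.
No dependency enlarges {B, C, G}, so (B, C, G)⁺ = {B, C, G}.
The closure contains neither all of U1 = {A, B, C, D, E, G} nor all of U2 = {B, C, F, G}, so the common attributes are not a superkey of either fragment. The join is lossy.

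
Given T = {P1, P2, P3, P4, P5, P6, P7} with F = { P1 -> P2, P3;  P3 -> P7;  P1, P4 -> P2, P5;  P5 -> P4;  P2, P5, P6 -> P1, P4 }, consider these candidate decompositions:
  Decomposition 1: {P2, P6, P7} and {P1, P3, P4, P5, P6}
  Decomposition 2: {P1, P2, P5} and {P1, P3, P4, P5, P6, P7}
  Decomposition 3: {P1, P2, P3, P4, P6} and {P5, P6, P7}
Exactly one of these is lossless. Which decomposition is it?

Decomposition 2

Decomposition 1: common = {P6}, closure = {P6} → lossy.
Decomposition 2: common = {P1, P5}, closure = {P1, P2, P3, P4, P5, P7} → lossless.
Decomposition 3: common = {P6}, closure = {P6} → lossy.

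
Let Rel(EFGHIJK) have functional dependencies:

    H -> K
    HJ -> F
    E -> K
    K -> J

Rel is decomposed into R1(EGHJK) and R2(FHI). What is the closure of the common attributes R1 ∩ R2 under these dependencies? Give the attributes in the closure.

FHJK

R1 ∩ R2 = {H}.
H → K applies, adding K
K → J applies, adding J
HJ → F applies, adding F
Closure: {FHJK}.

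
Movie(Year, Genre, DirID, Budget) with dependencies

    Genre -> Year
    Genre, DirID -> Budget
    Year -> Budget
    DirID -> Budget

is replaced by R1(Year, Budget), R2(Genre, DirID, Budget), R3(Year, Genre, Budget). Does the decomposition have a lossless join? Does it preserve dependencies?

lossless and dependency-preserving

Lossless test (chase): Rows 2 and 3 agree on Genre; apply Genre→Year and equate their Year entries. Row 2 is now all distinguished symbols — the join is lossless.
Dependency preservation: every FD's attributes lie within a single fragment, so each can be enforced locally — preserved.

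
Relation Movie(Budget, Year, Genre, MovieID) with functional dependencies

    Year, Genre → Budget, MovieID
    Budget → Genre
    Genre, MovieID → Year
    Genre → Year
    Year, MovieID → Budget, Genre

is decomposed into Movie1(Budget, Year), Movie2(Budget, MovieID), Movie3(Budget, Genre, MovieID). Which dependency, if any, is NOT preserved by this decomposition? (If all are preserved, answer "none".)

Check Year, MovieID → Budget, Genre: no single fragment contains all of {Budget, Year, Genre, MovieID}, and the restricted closure of {Year, MovieID} across the fragments never reaches {Budget, Genre}.
Year, Genre → Budget, MovieID is preserved.
Budget → Genre is preserved.
Genre, MovieID → Year is preserved.
Genre → Year is preserved.

Year, MovieID → Budget, Genre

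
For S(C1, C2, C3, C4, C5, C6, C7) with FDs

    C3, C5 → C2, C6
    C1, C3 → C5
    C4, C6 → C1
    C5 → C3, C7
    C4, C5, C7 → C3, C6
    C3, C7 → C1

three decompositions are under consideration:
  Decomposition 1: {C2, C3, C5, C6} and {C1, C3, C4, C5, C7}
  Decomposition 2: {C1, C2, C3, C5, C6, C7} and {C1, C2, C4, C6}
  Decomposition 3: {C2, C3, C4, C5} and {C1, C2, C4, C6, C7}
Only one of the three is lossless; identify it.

Decomposition 1: common = {C3, C5}, closure = {C1, C2, C3, C5, C6, C7} → lossless.
Decomposition 2: common = {C1, C2, C6}, closure = {C1, C2, C6} → lossy.
Decomposition 3: common = {C2, C4}, closure = {C2, C4} → lossy.

Decomposition 1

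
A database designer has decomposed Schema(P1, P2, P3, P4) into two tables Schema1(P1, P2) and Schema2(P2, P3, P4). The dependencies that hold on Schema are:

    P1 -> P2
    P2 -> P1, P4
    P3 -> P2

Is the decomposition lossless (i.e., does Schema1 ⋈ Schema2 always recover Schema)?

Yes

Common attributes: Schema1 ∩ Schema2 = {P2}.
Closure of {P2}: P2 → P1, P4 applies, adding P1, P4. So (P2)⁺ = {P1, P2, P4}.
This closure contains every attribute of Schema1, so Schema1 ∩ Schema2 → Schema1. The join is lossless.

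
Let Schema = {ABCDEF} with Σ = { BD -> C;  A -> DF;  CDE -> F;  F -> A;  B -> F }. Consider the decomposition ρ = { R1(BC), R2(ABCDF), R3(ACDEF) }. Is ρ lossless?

No

Chase test. Columns are ABCDEF; row i has aⱼ where attribute j ∈ Ri, else bᵢⱼ.
Initial tableau (one row per fragment):
  row 1: b11 a2 a3 b14 b15 b16
  row 2: a1 a2 a3 a4 b25 a6
  row 3: a1 b32 a3 a4 a5 a6
Rows 1 and 2 agree on B; apply B→F and equate their F entries.
Rows 1 and 2 agree on F; apply F→A and equate their A entries.
Rows 1 and 2 agree on A; apply A→DF and equate their DF entries.
No row becomes fully distinguished — the join is lossy.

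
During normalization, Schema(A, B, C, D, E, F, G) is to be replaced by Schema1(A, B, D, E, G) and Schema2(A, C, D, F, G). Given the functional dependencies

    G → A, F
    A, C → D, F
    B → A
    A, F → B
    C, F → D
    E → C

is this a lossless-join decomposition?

No

Common attributes: Schema1 ∩ Schema2 = {A, D, G}.
Closure of {A, D, G}: G → A, F applies, adding F; A, F → B applies, adding B. So (A, D, G)⁺ = {A, B, D, F, G}.
The closure contains neither all of Schema1 = {A, B, D, E, G} nor all of Schema2 = {A, C, D, F, G}, so the common attributes are not a superkey of either fragment. The join is lossy.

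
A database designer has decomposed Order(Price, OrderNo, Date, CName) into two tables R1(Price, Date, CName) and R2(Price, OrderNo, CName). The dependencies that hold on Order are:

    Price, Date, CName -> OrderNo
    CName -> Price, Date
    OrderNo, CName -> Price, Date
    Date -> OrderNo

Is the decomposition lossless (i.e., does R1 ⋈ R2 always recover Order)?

Yes

Common attributes: R1 ∩ R2 = {Price, CName}.
Closure of {Price, CName}: CName → Price, Date applies, adding Date; Date → OrderNo applies, adding OrderNo. So (Price, CName)⁺ = {Price, OrderNo, Date, CName}.
This closure contains every attribute of R1, so R1 ∩ R2 → R1. The join is lossless.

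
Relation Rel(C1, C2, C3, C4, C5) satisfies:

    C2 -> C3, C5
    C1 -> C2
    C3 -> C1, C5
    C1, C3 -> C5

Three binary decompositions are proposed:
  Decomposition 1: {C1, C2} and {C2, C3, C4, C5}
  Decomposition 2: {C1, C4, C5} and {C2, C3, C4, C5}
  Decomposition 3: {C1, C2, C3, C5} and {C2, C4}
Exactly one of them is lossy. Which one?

Decomposition 2

Decomposition 1: common = {C2}, closure = {C1, C2, C3, C5} → lossless.
Decomposition 2: common = {C4, C5}, closure = {C4, C5} → lossy.
Decomposition 3: common = {C2}, closure = {C1, C2, C3, C5} → lossless.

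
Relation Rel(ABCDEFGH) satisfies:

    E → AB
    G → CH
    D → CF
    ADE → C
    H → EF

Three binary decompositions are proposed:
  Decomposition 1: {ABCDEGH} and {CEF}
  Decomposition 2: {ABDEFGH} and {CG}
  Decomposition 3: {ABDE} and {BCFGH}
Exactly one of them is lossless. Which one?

Decomposition 1: common = {CE}, closure = {ABCE} → lossy.
Decomposition 2: common = {G}, closure = {ABCEFGH} → lossless.
Decomposition 3: common = {B}, closure = {B} → lossy.

Decomposition 2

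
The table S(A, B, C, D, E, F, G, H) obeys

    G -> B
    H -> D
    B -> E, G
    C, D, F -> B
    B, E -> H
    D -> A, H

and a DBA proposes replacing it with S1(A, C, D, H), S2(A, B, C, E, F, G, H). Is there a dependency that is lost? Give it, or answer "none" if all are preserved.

none

G → B lies within S2.
H → D lies within S1.
B → E, G lies within S2.
C, D, F → B: restricted closure across fragments reaches B.
B, E → H lies within S2.
D → A, H lies within S1.
Every dependency is enforceable on the fragments, so the decomposition is dependency-preserving.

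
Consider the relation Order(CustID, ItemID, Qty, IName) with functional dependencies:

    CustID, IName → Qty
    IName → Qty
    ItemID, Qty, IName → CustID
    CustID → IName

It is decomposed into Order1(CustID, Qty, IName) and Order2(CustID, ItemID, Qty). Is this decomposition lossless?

Common attributes: Order1 ∩ Order2 = {CustID, Qty}.
Closure of {CustID, Qty}: CustID → IName applies, adding IName. So (CustID, Qty)⁺ = {CustID, Qty, IName}.
This closure contains every attribute of Order1, so Order1 ∩ Order2 → Order1. The join is lossless.

Yes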